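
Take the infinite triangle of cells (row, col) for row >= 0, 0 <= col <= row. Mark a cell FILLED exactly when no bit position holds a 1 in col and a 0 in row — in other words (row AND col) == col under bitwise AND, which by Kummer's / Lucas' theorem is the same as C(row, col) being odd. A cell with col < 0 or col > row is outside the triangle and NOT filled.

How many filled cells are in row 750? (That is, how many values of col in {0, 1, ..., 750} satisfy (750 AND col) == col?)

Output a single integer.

750 in binary = 1011101110
popcount(750) = number of 1-bits in 1011101110 = 7
A col c satisfies (750 AND c) == c iff every set bit of c is also set in 750; each of the 7 set bits of 750 can independently be on or off in c.
count = 2^7 = 128

Answer: 128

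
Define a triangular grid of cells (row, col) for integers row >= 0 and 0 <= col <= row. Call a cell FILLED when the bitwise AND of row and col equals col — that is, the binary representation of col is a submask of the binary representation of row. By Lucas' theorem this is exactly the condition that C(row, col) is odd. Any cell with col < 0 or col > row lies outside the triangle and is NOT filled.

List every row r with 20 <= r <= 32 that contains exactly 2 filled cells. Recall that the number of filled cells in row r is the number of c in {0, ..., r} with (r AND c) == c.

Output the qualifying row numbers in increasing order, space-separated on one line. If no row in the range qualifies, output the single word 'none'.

Answer: 32

Derivation:
Row r has 2^popcount(r) filled cells, so we need popcount(r) = log2(2) = 1.
Scan r = 20..32 and keep those with exactly 1 one-bits:
r=20=10100 popcount=2 -> skip
r=21=10101 popcount=3 -> skip
r=22=10110 popcount=3 -> skip
r=23=10111 popcount=4 -> skip
r=24=11000 popcount=2 -> skip
r=25=11001 popcount=3 -> skip
r=26=11010 popcount=3 -> skip
r=27=11011 popcount=4 -> skip
r=28=11100 popcount=3 -> skip
r=29=11101 popcount=4 -> skip
r=30=11110 popcount=4 -> skip
r=31=11111 popcount=5 -> skip
r=32=100000 popcount=1 -> KEEP
Kept rows: 32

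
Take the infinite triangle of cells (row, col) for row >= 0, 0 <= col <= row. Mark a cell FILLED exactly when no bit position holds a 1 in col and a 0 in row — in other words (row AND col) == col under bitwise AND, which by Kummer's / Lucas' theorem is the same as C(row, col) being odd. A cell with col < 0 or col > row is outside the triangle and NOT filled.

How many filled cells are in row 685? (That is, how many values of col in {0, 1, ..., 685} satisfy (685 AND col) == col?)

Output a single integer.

Answer: 64

Derivation:
685 in binary = 1010101101
popcount(685) = number of 1-bits in 1010101101 = 6
A col c satisfies (685 AND c) == c iff every set bit of c is also set in 685; each of the 6 set bits of 685 can independently be on or off in c.
count = 2^6 = 64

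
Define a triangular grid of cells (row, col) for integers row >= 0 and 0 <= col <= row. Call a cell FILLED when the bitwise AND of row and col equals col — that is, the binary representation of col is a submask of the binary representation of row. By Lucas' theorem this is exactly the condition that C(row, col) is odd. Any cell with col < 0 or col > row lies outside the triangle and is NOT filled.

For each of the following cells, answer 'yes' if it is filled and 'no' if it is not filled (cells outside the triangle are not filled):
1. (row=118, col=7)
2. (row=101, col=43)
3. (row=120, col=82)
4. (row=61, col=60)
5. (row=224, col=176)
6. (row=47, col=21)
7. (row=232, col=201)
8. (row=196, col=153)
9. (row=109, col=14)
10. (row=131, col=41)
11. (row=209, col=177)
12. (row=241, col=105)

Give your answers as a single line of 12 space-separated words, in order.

(118,7): row=0b1110110, col=0b111, row AND col = 0b110 = 6; 6 != 7 -> empty
(101,43): row=0b1100101, col=0b101011, row AND col = 0b100001 = 33; 33 != 43 -> empty
(120,82): row=0b1111000, col=0b1010010, row AND col = 0b1010000 = 80; 80 != 82 -> empty
(61,60): row=0b111101, col=0b111100, row AND col = 0b111100 = 60; 60 == 60 -> filled
(224,176): row=0b11100000, col=0b10110000, row AND col = 0b10100000 = 160; 160 != 176 -> empty
(47,21): row=0b101111, col=0b10101, row AND col = 0b101 = 5; 5 != 21 -> empty
(232,201): row=0b11101000, col=0b11001001, row AND col = 0b11001000 = 200; 200 != 201 -> empty
(196,153): row=0b11000100, col=0b10011001, row AND col = 0b10000000 = 128; 128 != 153 -> empty
(109,14): row=0b1101101, col=0b1110, row AND col = 0b1100 = 12; 12 != 14 -> empty
(131,41): row=0b10000011, col=0b101001, row AND col = 0b1 = 1; 1 != 41 -> empty
(209,177): row=0b11010001, col=0b10110001, row AND col = 0b10010001 = 145; 145 != 177 -> empty
(241,105): row=0b11110001, col=0b1101001, row AND col = 0b1100001 = 97; 97 != 105 -> empty

Answer: no no no yes no no no no no no no no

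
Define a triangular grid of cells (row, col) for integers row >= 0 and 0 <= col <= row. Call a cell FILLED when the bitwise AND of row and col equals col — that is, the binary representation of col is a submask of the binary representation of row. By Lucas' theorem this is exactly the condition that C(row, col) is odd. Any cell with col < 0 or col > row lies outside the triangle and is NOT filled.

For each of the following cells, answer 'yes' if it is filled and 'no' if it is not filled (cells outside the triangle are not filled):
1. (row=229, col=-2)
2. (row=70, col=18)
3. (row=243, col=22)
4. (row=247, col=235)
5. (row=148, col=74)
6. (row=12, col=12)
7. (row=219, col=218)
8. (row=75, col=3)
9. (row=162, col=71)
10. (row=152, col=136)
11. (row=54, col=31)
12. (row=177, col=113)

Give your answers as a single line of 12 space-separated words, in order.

Answer: no no no no no yes yes yes no yes no no

Derivation:
(229,-2): col outside [0, 229] -> not filled
(70,18): row=0b1000110, col=0b10010, row AND col = 0b10 = 2; 2 != 18 -> empty
(243,22): row=0b11110011, col=0b10110, row AND col = 0b10010 = 18; 18 != 22 -> empty
(247,235): row=0b11110111, col=0b11101011, row AND col = 0b11100011 = 227; 227 != 235 -> empty
(148,74): row=0b10010100, col=0b1001010, row AND col = 0b0 = 0; 0 != 74 -> empty
(12,12): row=0b1100, col=0b1100, row AND col = 0b1100 = 12; 12 == 12 -> filled
(219,218): row=0b11011011, col=0b11011010, row AND col = 0b11011010 = 218; 218 == 218 -> filled
(75,3): row=0b1001011, col=0b11, row AND col = 0b11 = 3; 3 == 3 -> filled
(162,71): row=0b10100010, col=0b1000111, row AND col = 0b10 = 2; 2 != 71 -> empty
(152,136): row=0b10011000, col=0b10001000, row AND col = 0b10001000 = 136; 136 == 136 -> filled
(54,31): row=0b110110, col=0b11111, row AND col = 0b10110 = 22; 22 != 31 -> empty
(177,113): row=0b10110001, col=0b1110001, row AND col = 0b110001 = 49; 49 != 113 -> empty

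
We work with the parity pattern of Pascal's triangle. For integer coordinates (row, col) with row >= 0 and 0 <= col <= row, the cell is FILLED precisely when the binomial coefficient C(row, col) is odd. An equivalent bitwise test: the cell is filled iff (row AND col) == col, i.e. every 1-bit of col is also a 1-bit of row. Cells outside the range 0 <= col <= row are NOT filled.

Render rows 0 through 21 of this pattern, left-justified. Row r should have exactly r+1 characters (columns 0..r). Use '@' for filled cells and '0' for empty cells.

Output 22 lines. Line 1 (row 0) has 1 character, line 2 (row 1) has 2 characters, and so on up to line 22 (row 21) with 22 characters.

r0=0: @
r1=1: @@
r2=10: @0@
r3=11: @@@@
r4=100: @000@
r5=101: @@00@@
r6=110: @0@0@0@
r7=111: @@@@@@@@
r8=1000: @0000000@
r9=1001: @@000000@@
r10=1010: @0@00000@0@
r11=1011: @@@@0000@@@@
r12=1100: @000@000@000@
r13=1101: @@00@@00@@00@@
r14=1110: @0@0@0@0@0@0@0@
r15=1111: @@@@@@@@@@@@@@@@
r16=10000: @000000000000000@
r17=10001: @@00000000000000@@
r18=10010: @0@0000000000000@0@
r19=10011: @@@@000000000000@@@@
r20=10100: @000@00000000000@000@
r21=10101: @@00@@0000000000@@00@@

Answer: @
@@
@0@
@@@@
@000@
@@00@@
@0@0@0@
@@@@@@@@
@0000000@
@@000000@@
@0@00000@0@
@@@@0000@@@@
@000@000@000@
@@00@@00@@00@@
@0@0@0@0@0@0@0@
@@@@@@@@@@@@@@@@
@000000000000000@
@@00000000000000@@
@0@0000000000000@0@
@@@@000000000000@@@@
@000@00000000000@000@
@@00@@0000000000@@00@@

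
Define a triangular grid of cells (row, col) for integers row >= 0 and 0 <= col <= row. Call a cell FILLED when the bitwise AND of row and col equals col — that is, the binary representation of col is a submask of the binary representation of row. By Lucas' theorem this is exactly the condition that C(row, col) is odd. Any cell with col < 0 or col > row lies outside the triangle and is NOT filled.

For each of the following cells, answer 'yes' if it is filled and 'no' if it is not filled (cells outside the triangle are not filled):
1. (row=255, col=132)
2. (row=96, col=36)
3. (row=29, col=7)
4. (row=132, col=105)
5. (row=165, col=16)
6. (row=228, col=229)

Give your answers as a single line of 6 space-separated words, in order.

(255,132): row=0b11111111, col=0b10000100, row AND col = 0b10000100 = 132; 132 == 132 -> filled
(96,36): row=0b1100000, col=0b100100, row AND col = 0b100000 = 32; 32 != 36 -> empty
(29,7): row=0b11101, col=0b111, row AND col = 0b101 = 5; 5 != 7 -> empty
(132,105): row=0b10000100, col=0b1101001, row AND col = 0b0 = 0; 0 != 105 -> empty
(165,16): row=0b10100101, col=0b10000, row AND col = 0b0 = 0; 0 != 16 -> empty
(228,229): col outside [0, 228] -> not filled

Answer: yes no no no no no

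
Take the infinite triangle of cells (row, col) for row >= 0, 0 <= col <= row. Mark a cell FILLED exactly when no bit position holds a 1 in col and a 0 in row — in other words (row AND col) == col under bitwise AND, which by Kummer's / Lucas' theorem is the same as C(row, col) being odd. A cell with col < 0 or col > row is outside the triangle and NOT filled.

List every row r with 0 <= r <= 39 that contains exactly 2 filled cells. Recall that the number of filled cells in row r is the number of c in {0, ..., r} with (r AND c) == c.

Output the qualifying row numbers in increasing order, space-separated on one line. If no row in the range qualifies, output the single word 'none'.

Answer: 1 2 4 8 16 32

Derivation:
Row r has 2^popcount(r) filled cells, so we need popcount(r) = log2(2) = 1.
Scan r = 0..39 and keep those with exactly 1 one-bits:
r=0=0 popcount=0 -> skip
r=1=1 popcount=1 -> KEEP
r=2=10 popcount=1 -> KEEP
r=3=11 popcount=2 -> skip
r=4=100 popcount=1 -> KEEP
r=5=101 popcount=2 -> skip
r=6=110 popcount=2 -> skip
r=7=111 popcount=3 -> skip
r=8=1000 popcount=1 -> KEEP
r=9=1001 popcount=2 -> skip
r=10=1010 popcount=2 -> skip
r=11=1011 popcount=3 -> skip
r=12=1100 popcount=2 -> skip
r=13=1101 popcount=3 -> skip
r=14=1110 popcount=3 -> skip
r=15=1111 popcount=4 -> skip
r=16=10000 popcount=1 -> KEEP
r=17=10001 popcount=2 -> skip
r=18=10010 popcount=2 -> skip
r=19=10011 popcount=3 -> skip
r=20=10100 popcount=2 -> skip
r=21=10101 popcount=3 -> skip
r=22=10110 popcount=3 -> skip
r=23=10111 popcount=4 -> skip
r=24=11000 popcount=2 -> skip
r=25=11001 popcount=3 -> skip
r=26=11010 popcount=3 -> skip
r=27=11011 popcount=4 -> skip
r=28=11100 popcount=3 -> skip
r=29=11101 popcount=4 -> skip
r=30=11110 popcount=4 -> skip
r=31=11111 popcount=5 -> skip
r=32=100000 popcount=1 -> KEEP
r=33=100001 popcount=2 -> skip
r=34=100010 popcount=2 -> skip
r=35=100011 popcount=3 -> skip
r=36=100100 popcount=2 -> skip
r=37=100101 popcount=3 -> skip
r=38=100110 popcount=3 -> skip
r=39=100111 popcount=4 -> skip
Kept rows: 1 2 4 8 16 32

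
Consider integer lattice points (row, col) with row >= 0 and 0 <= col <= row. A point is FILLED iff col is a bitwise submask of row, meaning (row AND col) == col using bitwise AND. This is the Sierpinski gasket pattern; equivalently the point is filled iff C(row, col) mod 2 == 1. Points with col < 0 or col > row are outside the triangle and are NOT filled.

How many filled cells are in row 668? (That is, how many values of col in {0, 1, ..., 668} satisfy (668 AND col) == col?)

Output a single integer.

Answer: 32

Derivation:
668 in binary = 1010011100
popcount(668) = number of 1-bits in 1010011100 = 5
A col c satisfies (668 AND c) == c iff every set bit of c is also set in 668; each of the 5 set bits of 668 can independently be on or off in c.
count = 2^5 = 32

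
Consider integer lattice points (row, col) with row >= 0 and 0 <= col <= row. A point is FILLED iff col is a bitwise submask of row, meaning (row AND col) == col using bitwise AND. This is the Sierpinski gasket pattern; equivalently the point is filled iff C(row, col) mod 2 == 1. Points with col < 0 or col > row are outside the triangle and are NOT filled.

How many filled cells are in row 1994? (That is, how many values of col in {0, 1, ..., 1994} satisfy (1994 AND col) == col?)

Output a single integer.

Answer: 128

Derivation:
1994 in binary = 11111001010
popcount(1994) = number of 1-bits in 11111001010 = 7
A col c satisfies (1994 AND c) == c iff every set bit of c is also set in 1994; each of the 7 set bits of 1994 can independently be on or off in c.
count = 2^7 = 128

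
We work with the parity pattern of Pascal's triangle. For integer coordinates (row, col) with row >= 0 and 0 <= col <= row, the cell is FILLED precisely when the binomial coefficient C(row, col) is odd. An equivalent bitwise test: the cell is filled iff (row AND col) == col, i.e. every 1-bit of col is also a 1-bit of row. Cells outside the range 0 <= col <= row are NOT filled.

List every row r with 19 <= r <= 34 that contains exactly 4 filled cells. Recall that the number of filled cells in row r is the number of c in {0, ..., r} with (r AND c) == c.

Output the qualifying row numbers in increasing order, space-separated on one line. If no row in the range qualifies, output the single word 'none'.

Row r has 2^popcount(r) filled cells, so we need popcount(r) = log2(4) = 2.
Scan r = 19..34 and keep those with exactly 2 one-bits:
r=19=10011 popcount=3 -> skip
r=20=10100 popcount=2 -> KEEP
r=21=10101 popcount=3 -> skip
r=22=10110 popcount=3 -> skip
r=23=10111 popcount=4 -> skip
r=24=11000 popcount=2 -> KEEP
r=25=11001 popcount=3 -> skip
r=26=11010 popcount=3 -> skip
r=27=11011 popcount=4 -> skip
r=28=11100 popcount=3 -> skip
r=29=11101 popcount=4 -> skip
r=30=11110 popcount=4 -> skip
r=31=11111 popcount=5 -> skip
r=32=100000 popcount=1 -> skip
r=33=100001 popcount=2 -> KEEP
r=34=100010 popcount=2 -> KEEP
Kept rows: 20 24 33 34

Answer: 20 24 33 34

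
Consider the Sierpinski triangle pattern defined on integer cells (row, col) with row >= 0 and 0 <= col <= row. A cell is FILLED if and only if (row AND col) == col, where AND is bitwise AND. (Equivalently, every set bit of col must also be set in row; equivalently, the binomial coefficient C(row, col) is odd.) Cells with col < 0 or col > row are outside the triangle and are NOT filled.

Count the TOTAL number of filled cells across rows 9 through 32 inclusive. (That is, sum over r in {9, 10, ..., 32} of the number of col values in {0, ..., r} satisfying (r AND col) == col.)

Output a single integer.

r9=1001 pc2: +4 =4
r10=1010 pc2: +4 =8
r11=1011 pc3: +8 =16
r12=1100 pc2: +4 =20
r13=1101 pc3: +8 =28
r14=1110 pc3: +8 =36
r15=1111 pc4: +16 =52
r16=10000 pc1: +2 =54
r17=10001 pc2: +4 =58
r18=10010 pc2: +4 =62
r19=10011 pc3: +8 =70
r20=10100 pc2: +4 =74
r21=10101 pc3: +8 =82
r22=10110 pc3: +8 =90
r23=10111 pc4: +16 =106
r24=11000 pc2: +4 =110
r25=11001 pc3: +8 =118
r26=11010 pc3: +8 =126
r27=11011 pc4: +16 =142
r28=11100 pc3: +8 =150
r29=11101 pc4: +16 =166
r30=11110 pc4: +16 =182
r31=11111 pc5: +32 =214
r32=100000 pc1: +2 =216

Answer: 216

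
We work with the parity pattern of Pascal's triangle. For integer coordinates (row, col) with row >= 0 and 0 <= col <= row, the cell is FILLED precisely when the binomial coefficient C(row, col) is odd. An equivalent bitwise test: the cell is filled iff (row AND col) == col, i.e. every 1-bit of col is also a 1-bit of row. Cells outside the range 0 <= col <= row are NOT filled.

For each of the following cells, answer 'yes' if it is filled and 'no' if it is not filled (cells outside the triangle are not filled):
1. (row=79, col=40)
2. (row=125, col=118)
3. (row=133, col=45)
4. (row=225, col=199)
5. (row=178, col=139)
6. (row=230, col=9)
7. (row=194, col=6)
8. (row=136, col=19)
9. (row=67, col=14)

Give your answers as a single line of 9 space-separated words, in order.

Answer: no no no no no no no no no

Derivation:
(79,40): row=0b1001111, col=0b101000, row AND col = 0b1000 = 8; 8 != 40 -> empty
(125,118): row=0b1111101, col=0b1110110, row AND col = 0b1110100 = 116; 116 != 118 -> empty
(133,45): row=0b10000101, col=0b101101, row AND col = 0b101 = 5; 5 != 45 -> empty
(225,199): row=0b11100001, col=0b11000111, row AND col = 0b11000001 = 193; 193 != 199 -> empty
(178,139): row=0b10110010, col=0b10001011, row AND col = 0b10000010 = 130; 130 != 139 -> empty
(230,9): row=0b11100110, col=0b1001, row AND col = 0b0 = 0; 0 != 9 -> empty
(194,6): row=0b11000010, col=0b110, row AND col = 0b10 = 2; 2 != 6 -> empty
(136,19): row=0b10001000, col=0b10011, row AND col = 0b0 = 0; 0 != 19 -> empty
(67,14): row=0b1000011, col=0b1110, row AND col = 0b10 = 2; 2 != 14 -> empty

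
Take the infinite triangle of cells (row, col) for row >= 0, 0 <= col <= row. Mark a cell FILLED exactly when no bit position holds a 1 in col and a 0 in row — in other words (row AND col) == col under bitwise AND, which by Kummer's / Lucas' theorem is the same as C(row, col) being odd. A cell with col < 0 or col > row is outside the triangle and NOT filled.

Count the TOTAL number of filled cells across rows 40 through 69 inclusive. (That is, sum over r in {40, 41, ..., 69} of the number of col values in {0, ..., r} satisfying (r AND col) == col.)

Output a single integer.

Answer: 462

Derivation:
r40=101000 pc2: +4 =4
r41=101001 pc3: +8 =12
r42=101010 pc3: +8 =20
r43=101011 pc4: +16 =36
r44=101100 pc3: +8 =44
r45=101101 pc4: +16 =60
r46=101110 pc4: +16 =76
r47=101111 pc5: +32 =108
r48=110000 pc2: +4 =112
r49=110001 pc3: +8 =120
r50=110010 pc3: +8 =128
r51=110011 pc4: +16 =144
r52=110100 pc3: +8 =152
r53=110101 pc4: +16 =168
r54=110110 pc4: +16 =184
r55=110111 pc5: +32 =216
r56=111000 pc3: +8 =224
r57=111001 pc4: +16 =240
r58=111010 pc4: +16 =256
r59=111011 pc5: +32 =288
r60=111100 pc4: +16 =304
r61=111101 pc5: +32 =336
r62=111110 pc5: +32 =368
r63=111111 pc6: +64 =432
r64=1000000 pc1: +2 =434
r65=1000001 pc2: +4 =438
r66=1000010 pc2: +4 =442
r67=1000011 pc3: +8 =450
r68=1000100 pc2: +4 =454
r69=1000101 pc3: +8 =462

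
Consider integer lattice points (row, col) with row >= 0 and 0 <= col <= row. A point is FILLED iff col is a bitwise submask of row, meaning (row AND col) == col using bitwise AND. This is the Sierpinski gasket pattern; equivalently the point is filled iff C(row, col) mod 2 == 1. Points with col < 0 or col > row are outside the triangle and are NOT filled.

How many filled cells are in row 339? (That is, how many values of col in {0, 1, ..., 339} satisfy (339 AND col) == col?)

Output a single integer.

Answer: 32

Derivation:
339 in binary = 101010011
popcount(339) = number of 1-bits in 101010011 = 5
A col c satisfies (339 AND c) == c iff every set bit of c is also set in 339; each of the 5 set bits of 339 can independently be on or off in c.
count = 2^5 = 32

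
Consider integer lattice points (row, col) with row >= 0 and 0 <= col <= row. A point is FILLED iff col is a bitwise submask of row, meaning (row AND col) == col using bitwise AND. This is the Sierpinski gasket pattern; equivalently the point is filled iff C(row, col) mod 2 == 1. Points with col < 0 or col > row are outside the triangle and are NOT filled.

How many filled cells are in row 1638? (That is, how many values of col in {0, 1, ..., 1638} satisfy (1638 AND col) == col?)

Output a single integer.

Answer: 64

Derivation:
1638 in binary = 11001100110
popcount(1638) = number of 1-bits in 11001100110 = 6
A col c satisfies (1638 AND c) == c iff every set bit of c is also set in 1638; each of the 6 set bits of 1638 can independently be on or off in c.
count = 2^6 = 64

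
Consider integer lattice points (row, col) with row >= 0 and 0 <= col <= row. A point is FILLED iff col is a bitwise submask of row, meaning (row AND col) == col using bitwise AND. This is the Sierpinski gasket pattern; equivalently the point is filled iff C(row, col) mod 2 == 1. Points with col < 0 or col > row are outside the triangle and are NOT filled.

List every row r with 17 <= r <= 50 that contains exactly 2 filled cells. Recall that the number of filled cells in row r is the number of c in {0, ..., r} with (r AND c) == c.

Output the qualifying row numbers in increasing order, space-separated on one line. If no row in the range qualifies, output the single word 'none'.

Answer: 32

Derivation:
Row r has 2^popcount(r) filled cells, so we need popcount(r) = log2(2) = 1.
Scan r = 17..50 and keep those with exactly 1 one-bits:
r=17=10001 popcount=2 -> skip
r=18=10010 popcount=2 -> skip
r=19=10011 popcount=3 -> skip
r=20=10100 popcount=2 -> skip
r=21=10101 popcount=3 -> skip
r=22=10110 popcount=3 -> skip
r=23=10111 popcount=4 -> skip
r=24=11000 popcount=2 -> skip
r=25=11001 popcount=3 -> skip
r=26=11010 popcount=3 -> skip
r=27=11011 popcount=4 -> skip
r=28=11100 popcount=3 -> skip
r=29=11101 popcount=4 -> skip
r=30=11110 popcount=4 -> skip
r=31=11111 popcount=5 -> skip
r=32=100000 popcount=1 -> KEEP
r=33=100001 popcount=2 -> skip
r=34=100010 popcount=2 -> skip
r=35=100011 popcount=3 -> skip
r=36=100100 popcount=2 -> skip
r=37=100101 popcount=3 -> skip
r=38=100110 popcount=3 -> skip
r=39=100111 popcount=4 -> skip
r=40=101000 popcount=2 -> skip
r=41=101001 popcount=3 -> skip
r=42=101010 popcount=3 -> skip
r=43=101011 popcount=4 -> skip
r=44=101100 popcount=3 -> skip
r=45=101101 popcount=4 -> skip
r=46=101110 popcount=4 -> skip
r=47=101111 popcount=5 -> skip
r=48=110000 popcount=2 -> skip
r=49=110001 popcount=3 -> skip
r=50=110010 popcount=3 -> skip
Kept rows: 32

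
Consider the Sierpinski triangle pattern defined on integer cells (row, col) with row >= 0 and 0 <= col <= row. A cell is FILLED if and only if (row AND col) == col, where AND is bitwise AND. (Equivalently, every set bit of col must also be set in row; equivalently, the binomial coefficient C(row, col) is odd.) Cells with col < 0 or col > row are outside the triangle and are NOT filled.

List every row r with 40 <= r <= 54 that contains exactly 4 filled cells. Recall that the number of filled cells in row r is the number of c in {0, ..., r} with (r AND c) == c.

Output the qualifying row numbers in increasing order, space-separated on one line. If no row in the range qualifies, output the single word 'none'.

Answer: 40 48

Derivation:
Row r has 2^popcount(r) filled cells, so we need popcount(r) = log2(4) = 2.
Scan r = 40..54 and keep those with exactly 2 one-bits:
r=40=101000 popcount=2 -> KEEP
r=41=101001 popcount=3 -> skip
r=42=101010 popcount=3 -> skip
r=43=101011 popcount=4 -> skip
r=44=101100 popcount=3 -> skip
r=45=101101 popcount=4 -> skip
r=46=101110 popcount=4 -> skip
r=47=101111 popcount=5 -> skip
r=48=110000 popcount=2 -> KEEP
r=49=110001 popcount=3 -> skip
r=50=110010 popcount=3 -> skip
r=51=110011 popcount=4 -> skip
r=52=110100 popcount=3 -> skip
r=53=110101 popcount=4 -> skip
r=54=110110 popcount=4 -> skip
Kept rows: 40 48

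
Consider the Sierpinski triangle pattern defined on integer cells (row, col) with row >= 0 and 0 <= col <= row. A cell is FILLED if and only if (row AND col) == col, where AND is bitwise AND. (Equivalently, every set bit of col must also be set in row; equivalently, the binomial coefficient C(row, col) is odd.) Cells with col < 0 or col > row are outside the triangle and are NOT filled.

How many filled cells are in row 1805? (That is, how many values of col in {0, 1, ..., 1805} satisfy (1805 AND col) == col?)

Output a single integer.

1805 in binary = 11100001101
popcount(1805) = number of 1-bits in 11100001101 = 6
A col c satisfies (1805 AND c) == c iff every set bit of c is also set in 1805; each of the 6 set bits of 1805 can independently be on or off in c.
count = 2^6 = 64

Answer: 64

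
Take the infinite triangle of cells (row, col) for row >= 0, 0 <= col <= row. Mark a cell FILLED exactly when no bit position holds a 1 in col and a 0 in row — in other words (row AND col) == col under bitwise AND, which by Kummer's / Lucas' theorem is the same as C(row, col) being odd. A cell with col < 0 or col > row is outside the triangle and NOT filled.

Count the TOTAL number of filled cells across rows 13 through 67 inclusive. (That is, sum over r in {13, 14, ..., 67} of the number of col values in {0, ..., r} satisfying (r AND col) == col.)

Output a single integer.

r13=1101 pc3: +8 =8
r14=1110 pc3: +8 =16
r15=1111 pc4: +16 =32
r16=10000 pc1: +2 =34
r17=10001 pc2: +4 =38
r18=10010 pc2: +4 =42
r19=10011 pc3: +8 =50
r20=10100 pc2: +4 =54
r21=10101 pc3: +8 =62
r22=10110 pc3: +8 =70
r23=10111 pc4: +16 =86
r24=11000 pc2: +4 =90
r25=11001 pc3: +8 =98
r26=11010 pc3: +8 =106
r27=11011 pc4: +16 =122
r28=11100 pc3: +8 =130
r29=11101 pc4: +16 =146
r30=11110 pc4: +16 =162
r31=11111 pc5: +32 =194
r32=100000 pc1: +2 =196
r33=100001 pc2: +4 =200
r34=100010 pc2: +4 =204
r35=100011 pc3: +8 =212
r36=100100 pc2: +4 =216
r37=100101 pc3: +8 =224
r38=100110 pc3: +8 =232
r39=100111 pc4: +16 =248
r40=101000 pc2: +4 =252
r41=101001 pc3: +8 =260
r42=101010 pc3: +8 =268
r43=101011 pc4: +16 =284
r44=101100 pc3: +8 =292
r45=101101 pc4: +16 =308
r46=101110 pc4: +16 =324
r47=101111 pc5: +32 =356
r48=110000 pc2: +4 =360
r49=110001 pc3: +8 =368
r50=110010 pc3: +8 =376
r51=110011 pc4: +16 =392
r52=110100 pc3: +8 =400
r53=110101 pc4: +16 =416
r54=110110 pc4: +16 =432
r55=110111 pc5: +32 =464
r56=111000 pc3: +8 =472
r57=111001 pc4: +16 =488
r58=111010 pc4: +16 =504
r59=111011 pc5: +32 =536
r60=111100 pc4: +16 =552
r61=111101 pc5: +32 =584
r62=111110 pc5: +32 =616
r63=111111 pc6: +64 =680
r64=1000000 pc1: +2 =682
r65=1000001 pc2: +4 =686
r66=1000010 pc2: +4 =690
r67=1000011 pc3: +8 =698

Answer: 698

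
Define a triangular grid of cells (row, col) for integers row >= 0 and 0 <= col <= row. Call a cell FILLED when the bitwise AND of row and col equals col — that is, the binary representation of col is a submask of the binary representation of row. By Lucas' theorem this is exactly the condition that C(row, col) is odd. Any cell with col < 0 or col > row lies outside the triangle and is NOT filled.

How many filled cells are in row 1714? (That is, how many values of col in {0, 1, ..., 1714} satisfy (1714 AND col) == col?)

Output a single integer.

1714 in binary = 11010110010
popcount(1714) = number of 1-bits in 11010110010 = 6
A col c satisfies (1714 AND c) == c iff every set bit of c is also set in 1714; each of the 6 set bits of 1714 can independently be on or off in c.
count = 2^6 = 64

Answer: 64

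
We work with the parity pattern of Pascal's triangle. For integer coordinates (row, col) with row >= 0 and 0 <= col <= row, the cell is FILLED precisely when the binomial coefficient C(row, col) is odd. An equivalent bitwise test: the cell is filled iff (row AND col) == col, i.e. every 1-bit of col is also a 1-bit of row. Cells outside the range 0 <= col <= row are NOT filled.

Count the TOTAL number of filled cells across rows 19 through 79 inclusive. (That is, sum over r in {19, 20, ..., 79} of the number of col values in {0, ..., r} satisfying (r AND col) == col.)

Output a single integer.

r19=10011 pc3: +8 =8
r20=10100 pc2: +4 =12
r21=10101 pc3: +8 =20
r22=10110 pc3: +8 =28
r23=10111 pc4: +16 =44
r24=11000 pc2: +4 =48
r25=11001 pc3: +8 =56
r26=11010 pc3: +8 =64
r27=11011 pc4: +16 =80
r28=11100 pc3: +8 =88
r29=11101 pc4: +16 =104
r30=11110 pc4: +16 =120
r31=11111 pc5: +32 =152
r32=100000 pc1: +2 =154
r33=100001 pc2: +4 =158
r34=100010 pc2: +4 =162
r35=100011 pc3: +8 =170
r36=100100 pc2: +4 =174
r37=100101 pc3: +8 =182
r38=100110 pc3: +8 =190
r39=100111 pc4: +16 =206
r40=101000 pc2: +4 =210
r41=101001 pc3: +8 =218
r42=101010 pc3: +8 =226
r43=101011 pc4: +16 =242
r44=101100 pc3: +8 =250
r45=101101 pc4: +16 =266
r46=101110 pc4: +16 =282
r47=101111 pc5: +32 =314
r48=110000 pc2: +4 =318
r49=110001 pc3: +8 =326
r50=110010 pc3: +8 =334
r51=110011 pc4: +16 =350
r52=110100 pc3: +8 =358
r53=110101 pc4: +16 =374
r54=110110 pc4: +16 =390
r55=110111 pc5: +32 =422
r56=111000 pc3: +8 =430
r57=111001 pc4: +16 =446
r58=111010 pc4: +16 =462
r59=111011 pc5: +32 =494
r60=111100 pc4: +16 =510
r61=111101 pc5: +32 =542
r62=111110 pc5: +32 =574
r63=111111 pc6: +64 =638
r64=1000000 pc1: +2 =640
r65=1000001 pc2: +4 =644
r66=1000010 pc2: +4 =648
r67=1000011 pc3: +8 =656
r68=1000100 pc2: +4 =660
r69=1000101 pc3: +8 =668
r70=1000110 pc3: +8 =676
r71=1000111 pc4: +16 =692
r72=1001000 pc2: +4 =696
r73=1001001 pc3: +8 =704
r74=1001010 pc3: +8 =712
r75=1001011 pc4: +16 =728
r76=1001100 pc3: +8 =736
r77=1001101 pc4: +16 =752
r78=1001110 pc4: +16 =768
r79=1001111 pc5: +32 =800

Answer: 800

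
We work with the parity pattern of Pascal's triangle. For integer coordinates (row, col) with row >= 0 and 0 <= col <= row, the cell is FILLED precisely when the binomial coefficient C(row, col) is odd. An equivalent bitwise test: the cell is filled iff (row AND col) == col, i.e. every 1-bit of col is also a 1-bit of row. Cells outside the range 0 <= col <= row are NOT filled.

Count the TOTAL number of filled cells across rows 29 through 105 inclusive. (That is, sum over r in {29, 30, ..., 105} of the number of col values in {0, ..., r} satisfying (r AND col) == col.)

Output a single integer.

Answer: 1168

Derivation:
r29=11101 pc4: +16 =16
r30=11110 pc4: +16 =32
r31=11111 pc5: +32 =64
r32=100000 pc1: +2 =66
r33=100001 pc2: +4 =70
r34=100010 pc2: +4 =74
r35=100011 pc3: +8 =82
r36=100100 pc2: +4 =86
r37=100101 pc3: +8 =94
r38=100110 pc3: +8 =102
r39=100111 pc4: +16 =118
r40=101000 pc2: +4 =122
r41=101001 pc3: +8 =130
r42=101010 pc3: +8 =138
r43=101011 pc4: +16 =154
r44=101100 pc3: +8 =162
r45=101101 pc4: +16 =178
r46=101110 pc4: +16 =194
r47=101111 pc5: +32 =226
r48=110000 pc2: +4 =230
r49=110001 pc3: +8 =238
r50=110010 pc3: +8 =246
r51=110011 pc4: +16 =262
r52=110100 pc3: +8 =270
r53=110101 pc4: +16 =286
r54=110110 pc4: +16 =302
r55=110111 pc5: +32 =334
r56=111000 pc3: +8 =342
r57=111001 pc4: +16 =358
r58=111010 pc4: +16 =374
r59=111011 pc5: +32 =406
r60=111100 pc4: +16 =422
r61=111101 pc5: +32 =454
r62=111110 pc5: +32 =486
r63=111111 pc6: +64 =550
r64=1000000 pc1: +2 =552
r65=1000001 pc2: +4 =556
r66=1000010 pc2: +4 =560
r67=1000011 pc3: +8 =568
r68=1000100 pc2: +4 =572
r69=1000101 pc3: +8 =580
r70=1000110 pc3: +8 =588
r71=1000111 pc4: +16 =604
r72=1001000 pc2: +4 =608
r73=1001001 pc3: +8 =616
r74=1001010 pc3: +8 =624
r75=1001011 pc4: +16 =640
r76=1001100 pc3: +8 =648
r77=1001101 pc4: +16 =664
r78=1001110 pc4: +16 =680
r79=1001111 pc5: +32 =712
r80=1010000 pc2: +4 =716
r81=1010001 pc3: +8 =724
r82=1010010 pc3: +8 =732
r83=1010011 pc4: +16 =748
r84=1010100 pc3: +8 =756
r85=1010101 pc4: +16 =772
r86=1010110 pc4: +16 =788
r87=1010111 pc5: +32 =820
r88=1011000 pc3: +8 =828
r89=1011001 pc4: +16 =844
r90=1011010 pc4: +16 =860
r91=1011011 pc5: +32 =892
r92=1011100 pc4: +16 =908
r93=1011101 pc5: +32 =940
r94=1011110 pc5: +32 =972
r95=1011111 pc6: +64 =1036
r96=1100000 pc2: +4 =1040
r97=1100001 pc3: +8 =1048
r98=1100010 pc3: +8 =1056
r99=1100011 pc4: +16 =1072
r100=1100100 pc3: +8 =1080
r101=1100101 pc4: +16 =1096
r102=1100110 pc4: +16 =1112
r103=1100111 pc5: +32 =1144
r104=1101000 pc3: +8 =1152
r105=1101001 pc4: +16 =1168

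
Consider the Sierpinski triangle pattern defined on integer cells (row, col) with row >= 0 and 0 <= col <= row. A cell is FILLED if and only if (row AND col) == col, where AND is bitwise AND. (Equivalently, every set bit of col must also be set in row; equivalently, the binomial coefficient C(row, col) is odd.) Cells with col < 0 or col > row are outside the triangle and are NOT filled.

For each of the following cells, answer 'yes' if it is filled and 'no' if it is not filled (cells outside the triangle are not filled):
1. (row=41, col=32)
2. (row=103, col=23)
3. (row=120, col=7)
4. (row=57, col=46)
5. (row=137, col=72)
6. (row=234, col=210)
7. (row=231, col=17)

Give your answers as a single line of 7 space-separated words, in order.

(41,32): row=0b101001, col=0b100000, row AND col = 0b100000 = 32; 32 == 32 -> filled
(103,23): row=0b1100111, col=0b10111, row AND col = 0b111 = 7; 7 != 23 -> empty
(120,7): row=0b1111000, col=0b111, row AND col = 0b0 = 0; 0 != 7 -> empty
(57,46): row=0b111001, col=0b101110, row AND col = 0b101000 = 40; 40 != 46 -> empty
(137,72): row=0b10001001, col=0b1001000, row AND col = 0b1000 = 8; 8 != 72 -> empty
(234,210): row=0b11101010, col=0b11010010, row AND col = 0b11000010 = 194; 194 != 210 -> empty
(231,17): row=0b11100111, col=0b10001, row AND col = 0b1 = 1; 1 != 17 -> empty

Answer: yes no no no no no no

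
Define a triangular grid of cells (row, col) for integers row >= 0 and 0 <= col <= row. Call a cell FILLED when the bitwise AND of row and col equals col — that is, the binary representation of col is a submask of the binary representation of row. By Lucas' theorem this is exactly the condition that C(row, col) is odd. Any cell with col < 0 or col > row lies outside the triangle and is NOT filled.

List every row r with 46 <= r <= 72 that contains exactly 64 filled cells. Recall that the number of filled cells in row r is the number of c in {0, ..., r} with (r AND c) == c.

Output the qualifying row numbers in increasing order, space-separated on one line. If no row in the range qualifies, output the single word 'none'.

Answer: 63

Derivation:
Row r has 2^popcount(r) filled cells, so we need popcount(r) = log2(64) = 6.
Scan r = 46..72 and keep those with exactly 6 one-bits:
r=46=101110 popcount=4 -> skip
r=47=101111 popcount=5 -> skip
r=48=110000 popcount=2 -> skip
r=49=110001 popcount=3 -> skip
r=50=110010 popcount=3 -> skip
r=51=110011 popcount=4 -> skip
r=52=110100 popcount=3 -> skip
r=53=110101 popcount=4 -> skip
r=54=110110 popcount=4 -> skip
r=55=110111 popcount=5 -> skip
r=56=111000 popcount=3 -> skip
r=57=111001 popcount=4 -> skip
r=58=111010 popcount=4 -> skip
r=59=111011 popcount=5 -> skip
r=60=111100 popcount=4 -> skip
r=61=111101 popcount=5 -> skip
r=62=111110 popcount=5 -> skip
r=63=111111 popcount=6 -> KEEP
r=64=1000000 popcount=1 -> skip
r=65=1000001 popcount=2 -> skip
r=66=1000010 popcount=2 -> skip
r=67=1000011 popcount=3 -> skip
r=68=1000100 popcount=2 -> skip
r=69=1000101 popcount=3 -> skip
r=70=1000110 popcount=3 -> skip
r=71=1000111 popcount=4 -> skip
r=72=1001000 popcount=2 -> skip
Kept rows: 63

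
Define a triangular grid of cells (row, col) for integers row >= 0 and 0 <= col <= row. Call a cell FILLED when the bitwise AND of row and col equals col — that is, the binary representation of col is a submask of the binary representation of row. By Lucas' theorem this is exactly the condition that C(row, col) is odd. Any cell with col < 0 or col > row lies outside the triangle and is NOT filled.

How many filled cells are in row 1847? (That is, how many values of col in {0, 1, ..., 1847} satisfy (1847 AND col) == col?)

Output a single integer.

Answer: 256

Derivation:
1847 in binary = 11100110111
popcount(1847) = number of 1-bits in 11100110111 = 8
A col c satisfies (1847 AND c) == c iff every set bit of c is also set in 1847; each of the 8 set bits of 1847 can independently be on or off in c.
count = 2^8 = 256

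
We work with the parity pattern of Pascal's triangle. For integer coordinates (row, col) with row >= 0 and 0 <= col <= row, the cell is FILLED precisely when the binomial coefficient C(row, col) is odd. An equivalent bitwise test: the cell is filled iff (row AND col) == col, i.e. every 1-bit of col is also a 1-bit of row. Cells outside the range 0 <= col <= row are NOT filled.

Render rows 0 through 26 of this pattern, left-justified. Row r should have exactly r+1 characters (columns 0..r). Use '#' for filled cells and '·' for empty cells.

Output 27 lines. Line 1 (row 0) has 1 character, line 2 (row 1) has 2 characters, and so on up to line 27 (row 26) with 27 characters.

r0=0: #
r1=1: ##
r2=10: #·#
r3=11: ####
r4=100: #···#
r5=101: ##··##
r6=110: #·#·#·#
r7=111: ########
r8=1000: #·······#
r9=1001: ##······##
r10=1010: #·#·····#·#
r11=1011: ####····####
r12=1100: #···#···#···#
r13=1101: ##··##··##··##
r14=1110: #·#·#·#·#·#·#·#
r15=1111: ################
r16=10000: #···············#
r17=10001: ##··············##
r18=10010: #·#·············#·#
r19=10011: ####············####
r20=10100: #···#···········#···#
r21=10101: ##··##··········##··##
r22=10110: #·#·#·#·········#·#·#·#
r23=10111: ########········########
r24=11000: #·······#·······#·······#
r25=11001: ##······##······##······##
r26=11010: #·#·····#·#·····#·#·····#·#

Answer: #
##
#·#
####
#···#
##··##
#·#·#·#
########
#·······#
##······##
#·#·····#·#
####····####
#···#···#···#
##··##··##··##
#·#·#·#·#·#·#·#
################
#···············#
##··············##
#·#·············#·#
####············####
#···#···········#···#
##··##··········##··##
#·#·#·#·········#·#·#·#
########········########
#·······#·······#·······#
##······##······##······##
#·#·····#·#·····#·#·····#·#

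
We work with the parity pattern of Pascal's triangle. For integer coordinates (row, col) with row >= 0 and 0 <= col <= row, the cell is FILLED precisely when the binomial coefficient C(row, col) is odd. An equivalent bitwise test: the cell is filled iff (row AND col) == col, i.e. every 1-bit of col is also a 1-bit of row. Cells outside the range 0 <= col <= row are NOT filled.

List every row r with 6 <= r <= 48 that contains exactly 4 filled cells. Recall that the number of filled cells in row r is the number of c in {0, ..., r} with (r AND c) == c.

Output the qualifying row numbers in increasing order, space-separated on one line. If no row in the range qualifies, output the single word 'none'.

Row r has 2^popcount(r) filled cells, so we need popcount(r) = log2(4) = 2.
Scan r = 6..48 and keep those with exactly 2 one-bits:
r=6=110 popcount=2 -> KEEP
r=7=111 popcount=3 -> skip
r=8=1000 popcount=1 -> skip
r=9=1001 popcount=2 -> KEEP
r=10=1010 popcount=2 -> KEEP
r=11=1011 popcount=3 -> skip
r=12=1100 popcount=2 -> KEEP
r=13=1101 popcount=3 -> skip
r=14=1110 popcount=3 -> skip
r=15=1111 popcount=4 -> skip
r=16=10000 popcount=1 -> skip
r=17=10001 popcount=2 -> KEEP
r=18=10010 popcount=2 -> KEEP
r=19=10011 popcount=3 -> skip
r=20=10100 popcount=2 -> KEEP
r=21=10101 popcount=3 -> skip
r=22=10110 popcount=3 -> skip
r=23=10111 popcount=4 -> skip
r=24=11000 popcount=2 -> KEEP
r=25=11001 popcount=3 -> skip
r=26=11010 popcount=3 -> skip
r=27=11011 popcount=4 -> skip
r=28=11100 popcount=3 -> skip
r=29=11101 popcount=4 -> skip
r=30=11110 popcount=4 -> skip
r=31=11111 popcount=5 -> skip
r=32=100000 popcount=1 -> skip
r=33=100001 popcount=2 -> KEEP
r=34=100010 popcount=2 -> KEEP
r=35=100011 popcount=3 -> skip
r=36=100100 popcount=2 -> KEEP
r=37=100101 popcount=3 -> skip
r=38=100110 popcount=3 -> skip
r=39=100111 popcount=4 -> skip
r=40=101000 popcount=2 -> KEEP
r=41=101001 popcount=3 -> skip
r=42=101010 popcount=3 -> skip
r=43=101011 popcount=4 -> skip
r=44=101100 popcount=3 -> skip
r=45=101101 popcount=4 -> skip
r=46=101110 popcount=4 -> skip
r=47=101111 popcount=5 -> skip
r=48=110000 popcount=2 -> KEEP
Kept rows: 6 9 10 12 17 18 20 24 33 34 36 40 48

Answer: 6 9 10 12 17 18 20 24 33 34 36 40 48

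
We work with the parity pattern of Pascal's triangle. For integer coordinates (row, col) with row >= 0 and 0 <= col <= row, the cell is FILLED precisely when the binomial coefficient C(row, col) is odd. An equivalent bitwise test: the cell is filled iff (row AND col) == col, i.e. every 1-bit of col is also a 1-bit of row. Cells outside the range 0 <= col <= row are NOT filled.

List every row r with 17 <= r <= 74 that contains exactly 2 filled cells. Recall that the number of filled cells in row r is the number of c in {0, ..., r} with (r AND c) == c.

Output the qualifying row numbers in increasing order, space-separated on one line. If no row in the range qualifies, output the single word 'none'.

Answer: 32 64

Derivation:
Row r has 2^popcount(r) filled cells, so we need popcount(r) = log2(2) = 1.
Scan r = 17..74 and keep those with exactly 1 one-bits:
r=17=10001 popcount=2 -> skip
r=18=10010 popcount=2 -> skip
r=19=10011 popcount=3 -> skip
r=20=10100 popcount=2 -> skip
r=21=10101 popcount=3 -> skip
r=22=10110 popcount=3 -> skip
r=23=10111 popcount=4 -> skip
r=24=11000 popcount=2 -> skip
r=25=11001 popcount=3 -> skip
r=26=11010 popcount=3 -> skip
r=27=11011 popcount=4 -> skip
r=28=11100 popcount=3 -> skip
r=29=11101 popcount=4 -> skip
r=30=11110 popcount=4 -> skip
r=31=11111 popcount=5 -> skip
r=32=100000 popcount=1 -> KEEP
r=33=100001 popcount=2 -> skip
r=34=100010 popcount=2 -> skip
r=35=100011 popcount=3 -> skip
r=36=100100 popcount=2 -> skip
r=37=100101 popcount=3 -> skip
r=38=100110 popcount=3 -> skip
r=39=100111 popcount=4 -> skip
r=40=101000 popcount=2 -> skip
r=41=101001 popcount=3 -> skip
r=42=101010 popcount=3 -> skip
r=43=101011 popcount=4 -> skip
r=44=101100 popcount=3 -> skip
r=45=101101 popcount=4 -> skip
r=46=101110 popcount=4 -> skip
r=47=101111 popcount=5 -> skip
r=48=110000 popcount=2 -> skip
r=49=110001 popcount=3 -> skip
r=50=110010 popcount=3 -> skip
r=51=110011 popcount=4 -> skip
r=52=110100 popcount=3 -> skip
r=53=110101 popcount=4 -> skip
r=54=110110 popcount=4 -> skip
r=55=110111 popcount=5 -> skip
r=56=111000 popcount=3 -> skip
r=57=111001 popcount=4 -> skip
r=58=111010 popcount=4 -> skip
r=59=111011 popcount=5 -> skip
r=60=111100 popcount=4 -> skip
r=61=111101 popcount=5 -> skip
r=62=111110 popcount=5 -> skip
r=63=111111 popcount=6 -> skip
r=64=1000000 popcount=1 -> KEEP
r=65=1000001 popcount=2 -> skip
r=66=1000010 popcount=2 -> skip
r=67=1000011 popcount=3 -> skip
r=68=1000100 popcount=2 -> skip
r=69=1000101 popcount=3 -> skip
r=70=1000110 popcount=3 -> skip
r=71=1000111 popcount=4 -> skip
r=72=1001000 popcount=2 -> skip
r=73=1001001 popcount=3 -> skip
r=74=1001010 popcount=3 -> skip
Kept rows: 32 64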